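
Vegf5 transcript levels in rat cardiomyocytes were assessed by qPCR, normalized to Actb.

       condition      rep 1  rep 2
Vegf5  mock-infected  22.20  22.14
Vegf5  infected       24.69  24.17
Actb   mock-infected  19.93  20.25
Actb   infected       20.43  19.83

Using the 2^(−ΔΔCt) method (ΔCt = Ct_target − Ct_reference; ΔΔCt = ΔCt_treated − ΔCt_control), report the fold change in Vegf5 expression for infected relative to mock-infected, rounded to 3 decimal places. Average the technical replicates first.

0.215

Mean Ct: Vegf5 mock-infected 22.170; Vegf5 infected 24.430; Actb mock-infected 20.090; Actb infected 20.130
ΔCt(mock-infected) = 22.170 − 20.090 = 2.080
ΔCt(infected) = 24.430 − 20.130 = 4.300
ΔΔCt = 4.300 − 2.080 = 2.220
Fold change = 2^(−2.220) = 0.2146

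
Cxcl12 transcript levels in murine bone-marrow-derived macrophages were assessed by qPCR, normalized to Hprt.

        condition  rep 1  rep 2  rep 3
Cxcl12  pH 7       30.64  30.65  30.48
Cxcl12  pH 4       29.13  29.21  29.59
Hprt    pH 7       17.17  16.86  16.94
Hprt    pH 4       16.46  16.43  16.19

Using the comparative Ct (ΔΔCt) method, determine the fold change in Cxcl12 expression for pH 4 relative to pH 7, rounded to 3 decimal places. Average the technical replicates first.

Mean Ct: Cxcl12 pH 7 30.590; Cxcl12 pH 4 29.310; Hprt pH 7 16.990; Hprt pH 4 16.360
ΔCt(pH 7) = 30.590 − 16.990 = 13.600
ΔCt(pH 4) = 29.310 − 16.360 = 12.950
ΔΔCt = 12.950 − 13.600 = -0.650
Fold change = 2^(−(-0.650)) = 2^0.650 = 1.5692

1.569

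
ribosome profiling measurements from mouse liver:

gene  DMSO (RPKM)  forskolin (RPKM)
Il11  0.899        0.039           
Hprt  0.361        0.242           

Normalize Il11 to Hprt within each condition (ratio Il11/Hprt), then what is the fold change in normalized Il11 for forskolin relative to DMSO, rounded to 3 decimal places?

0.065

Il11/Hprt (DMSO) = 0.899 / 0.361 = 2.4903
Il11/Hprt (forskolin) = 0.039 / 0.242 = 0.16116
Fold change = 0.16116 / 2.4903 = 0.0647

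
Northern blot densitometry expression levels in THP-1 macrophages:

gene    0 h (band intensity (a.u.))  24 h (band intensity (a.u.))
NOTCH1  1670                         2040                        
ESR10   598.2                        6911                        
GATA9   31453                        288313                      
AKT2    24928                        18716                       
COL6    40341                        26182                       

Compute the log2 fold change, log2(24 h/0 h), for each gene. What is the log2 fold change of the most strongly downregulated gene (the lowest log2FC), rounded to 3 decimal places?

-0.624

log2(2040/1670) = 0.289  (NOTCH1)
log2(6911/598.2) = 3.530  (ESR10)
log2(288313/31453) = 3.196  (GATA9)
log2(18716/24928) = -0.413  (AKT2)
log2(26182/40341) = -0.624  (COL6)
COL6 is most strongly downregulated.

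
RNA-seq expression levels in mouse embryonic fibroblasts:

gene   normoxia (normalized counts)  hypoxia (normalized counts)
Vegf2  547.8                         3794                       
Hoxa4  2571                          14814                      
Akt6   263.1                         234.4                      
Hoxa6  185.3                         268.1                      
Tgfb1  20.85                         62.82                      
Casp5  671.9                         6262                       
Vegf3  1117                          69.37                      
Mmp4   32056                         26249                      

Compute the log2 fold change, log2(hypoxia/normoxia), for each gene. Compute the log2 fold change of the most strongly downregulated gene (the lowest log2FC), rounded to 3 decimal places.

log2(3794/547.8) = 2.792  (Vegf2)
log2(14814/2571) = 2.527  (Hoxa4)
log2(234.4/263.1) = -0.167  (Akt6)
log2(268.1/185.3) = 0.533  (Hoxa6)
log2(62.82/20.85) = 1.591  (Tgfb1)
log2(6262/671.9) = 3.220  (Casp5)
log2(69.37/1117) = -4.009  (Vegf3)
log2(26249/32056) = -0.288  (Mmp4)
Vegf3 is most strongly downregulated.

-4.009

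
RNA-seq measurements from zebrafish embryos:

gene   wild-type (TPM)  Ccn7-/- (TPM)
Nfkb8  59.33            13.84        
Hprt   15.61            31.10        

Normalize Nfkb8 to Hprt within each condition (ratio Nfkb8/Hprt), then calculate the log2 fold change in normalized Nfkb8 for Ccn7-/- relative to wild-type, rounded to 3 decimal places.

-3.094

Nfkb8/Hprt (wild-type) = 59.33 / 15.61 = 3.8008
Nfkb8/Hprt (Ccn7-/-) = 13.84 / 31.10 = 0.44502
Fold change = 0.44502 / 3.8008 = 0.1171
log2(0.1171) = -3.0944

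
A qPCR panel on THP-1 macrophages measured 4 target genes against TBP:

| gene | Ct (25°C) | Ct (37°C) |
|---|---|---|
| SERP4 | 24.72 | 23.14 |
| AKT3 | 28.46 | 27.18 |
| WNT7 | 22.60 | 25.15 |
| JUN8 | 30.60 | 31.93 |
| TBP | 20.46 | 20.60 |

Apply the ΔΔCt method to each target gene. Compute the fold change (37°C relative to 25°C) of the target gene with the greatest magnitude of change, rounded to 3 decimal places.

0.188

SERP4: ΔΔCt = (23.14−20.60) − (24.72−20.46) = 2.54 − 4.26 = -1.72; fold change = 2^1.72 = 3.294
AKT3: ΔΔCt = (27.18−20.60) − (28.46−20.46) = 6.58 − 8.00 = -1.42; fold change = 2^1.42 = 2.676
WNT7: ΔΔCt = (25.15−20.60) − (22.60−20.46) = 4.55 − 2.14 = 2.41; fold change = 2^-2.41 = 0.188
JUN8: ΔΔCt = (31.93−20.60) − (30.60−20.46) = 11.33 − 10.14 = 1.19; fold change = 2^-1.19 = 0.438
WNT7 has the largest |ΔΔCt| = 2.41.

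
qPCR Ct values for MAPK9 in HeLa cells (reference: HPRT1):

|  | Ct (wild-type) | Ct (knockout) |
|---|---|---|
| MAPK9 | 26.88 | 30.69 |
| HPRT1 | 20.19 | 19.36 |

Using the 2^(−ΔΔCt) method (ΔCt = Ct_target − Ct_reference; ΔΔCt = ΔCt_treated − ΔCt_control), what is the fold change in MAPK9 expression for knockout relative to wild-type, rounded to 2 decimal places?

0.04

ΔCt(wild-type) = 26.880 − 20.190 = 6.690
ΔCt(knockout) = 30.690 − 19.360 = 11.330
ΔΔCt = 11.330 − 6.690 = 4.640
Fold change = 2^(−4.640) = 0.040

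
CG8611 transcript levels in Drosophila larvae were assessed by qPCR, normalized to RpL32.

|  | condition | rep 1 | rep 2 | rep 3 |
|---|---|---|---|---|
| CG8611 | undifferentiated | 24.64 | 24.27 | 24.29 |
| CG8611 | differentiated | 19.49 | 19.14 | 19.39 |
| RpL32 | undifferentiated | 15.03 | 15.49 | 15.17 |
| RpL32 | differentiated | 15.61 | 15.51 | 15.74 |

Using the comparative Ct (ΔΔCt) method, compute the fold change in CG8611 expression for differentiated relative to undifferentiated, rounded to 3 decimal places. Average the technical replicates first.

Mean Ct: CG8611 undifferentiated 24.400; CG8611 differentiated 19.340; RpL32 undifferentiated 15.230; RpL32 differentiated 15.620
ΔCt(undifferentiated) = 24.400 − 15.230 = 9.170
ΔCt(differentiated) = 19.340 − 15.620 = 3.720
ΔΔCt = 3.720 − 9.170 = -5.450
Fold change = 2^(−(-5.450)) = 2^5.450 = 43.7133

43.713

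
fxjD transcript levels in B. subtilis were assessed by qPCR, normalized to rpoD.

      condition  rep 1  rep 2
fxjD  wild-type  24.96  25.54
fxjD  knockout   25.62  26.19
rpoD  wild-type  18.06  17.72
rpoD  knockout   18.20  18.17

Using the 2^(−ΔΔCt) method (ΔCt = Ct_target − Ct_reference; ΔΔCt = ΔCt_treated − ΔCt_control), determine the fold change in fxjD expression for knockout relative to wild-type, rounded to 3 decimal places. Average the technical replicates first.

Mean Ct: fxjD wild-type 25.250; fxjD knockout 25.905; rpoD wild-type 17.890; rpoD knockout 18.185
ΔCt(wild-type) = 25.250 − 17.890 = 7.360
ΔCt(knockout) = 25.905 − 18.185 = 7.720
ΔΔCt = 7.720 − 7.360 = 0.360
Fold change = 2^(−0.360) = 0.7792

0.779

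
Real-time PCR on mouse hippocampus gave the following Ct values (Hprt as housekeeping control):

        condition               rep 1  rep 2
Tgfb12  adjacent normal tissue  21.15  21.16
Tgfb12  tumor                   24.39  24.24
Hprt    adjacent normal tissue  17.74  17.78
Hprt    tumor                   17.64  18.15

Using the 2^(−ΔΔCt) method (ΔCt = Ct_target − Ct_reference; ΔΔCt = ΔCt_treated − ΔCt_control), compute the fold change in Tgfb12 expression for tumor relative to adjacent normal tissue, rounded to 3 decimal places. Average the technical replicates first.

Mean Ct: Tgfb12 adjacent normal tissue 21.155; Tgfb12 tumor 24.315; Hprt adjacent normal tissue 17.760; Hprt tumor 17.895
ΔCt(adjacent normal tissue) = 21.155 − 17.760 = 3.395
ΔCt(tumor) = 24.315 − 17.895 = 6.420
ΔΔCt = 6.420 − 3.395 = 3.025
Fold change = 2^(−3.025) = 0.1229

0.123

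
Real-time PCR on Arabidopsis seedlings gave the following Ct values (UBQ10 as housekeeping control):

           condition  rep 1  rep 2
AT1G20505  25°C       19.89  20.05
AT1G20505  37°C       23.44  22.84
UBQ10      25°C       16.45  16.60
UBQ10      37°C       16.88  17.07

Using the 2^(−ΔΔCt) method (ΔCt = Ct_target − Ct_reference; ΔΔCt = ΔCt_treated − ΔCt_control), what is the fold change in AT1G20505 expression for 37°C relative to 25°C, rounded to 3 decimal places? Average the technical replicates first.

0.152

Mean Ct: AT1G20505 25°C 19.970; AT1G20505 37°C 23.140; UBQ10 25°C 16.525; UBQ10 37°C 16.975
ΔCt(25°C) = 19.970 − 16.525 = 3.445
ΔCt(37°C) = 23.140 − 16.975 = 6.165
ΔΔCt = 6.165 − 3.445 = 2.720
Fold change = 2^(−2.720) = 0.1518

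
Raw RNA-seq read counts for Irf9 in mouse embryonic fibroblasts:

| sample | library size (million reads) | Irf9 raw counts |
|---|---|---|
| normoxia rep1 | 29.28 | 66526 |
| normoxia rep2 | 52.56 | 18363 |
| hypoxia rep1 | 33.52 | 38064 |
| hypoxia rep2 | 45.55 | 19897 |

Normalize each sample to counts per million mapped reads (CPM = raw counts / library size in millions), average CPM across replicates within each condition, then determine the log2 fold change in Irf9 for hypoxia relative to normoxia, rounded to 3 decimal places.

CPM(normoxia rep1) = 66526 / 29.28 = 2272.0628
CPM(normoxia rep2) = 18363 / 52.56 = 349.3721
CPM(hypoxia rep1) = 38064 / 33.52 = 1135.5609
CPM(hypoxia rep2) = 19897 / 45.55 = 436.8167
mean CPM(normoxia) = 1310.7175; mean CPM(hypoxia) = 786.1888
Fold change = 786.1888 / 1310.7175 = 0.59982
log2(0.59982) = -0.7374

-0.737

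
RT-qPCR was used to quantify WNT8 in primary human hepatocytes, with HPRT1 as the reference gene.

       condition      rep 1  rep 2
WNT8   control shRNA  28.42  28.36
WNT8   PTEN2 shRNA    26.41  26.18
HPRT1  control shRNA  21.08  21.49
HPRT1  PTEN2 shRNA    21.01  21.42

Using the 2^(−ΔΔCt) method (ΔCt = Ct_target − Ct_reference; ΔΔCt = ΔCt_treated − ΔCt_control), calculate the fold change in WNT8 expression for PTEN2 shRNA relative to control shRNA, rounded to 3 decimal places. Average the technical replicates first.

4.070

Mean Ct: WNT8 control shRNA 28.390; WNT8 PTEN2 shRNA 26.295; HPRT1 control shRNA 21.285; HPRT1 PTEN2 shRNA 21.215
ΔCt(control shRNA) = 28.390 − 21.285 = 7.105
ΔCt(PTEN2 shRNA) = 26.295 − 21.215 = 5.080
ΔΔCt = 5.080 − 7.105 = -2.025
Fold change = 2^(−(-2.025)) = 2^2.025 = 4.0699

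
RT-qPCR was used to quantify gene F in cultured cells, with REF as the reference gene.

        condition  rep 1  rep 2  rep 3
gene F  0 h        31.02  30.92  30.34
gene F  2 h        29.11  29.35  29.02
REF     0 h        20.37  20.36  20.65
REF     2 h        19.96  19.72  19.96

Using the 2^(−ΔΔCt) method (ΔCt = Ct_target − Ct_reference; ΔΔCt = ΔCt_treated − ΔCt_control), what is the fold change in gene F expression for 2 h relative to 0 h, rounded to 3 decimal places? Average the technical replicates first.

2.028

Mean Ct: gene F 0 h 30.760; gene F 2 h 29.160; REF 0 h 20.460; REF 2 h 19.880
ΔCt(0 h) = 30.760 − 20.460 = 10.300
ΔCt(2 h) = 29.160 − 19.880 = 9.280
ΔΔCt = 9.280 − 10.300 = -1.020
Fold change = 2^(−(-1.020)) = 2^1.020 = 2.0279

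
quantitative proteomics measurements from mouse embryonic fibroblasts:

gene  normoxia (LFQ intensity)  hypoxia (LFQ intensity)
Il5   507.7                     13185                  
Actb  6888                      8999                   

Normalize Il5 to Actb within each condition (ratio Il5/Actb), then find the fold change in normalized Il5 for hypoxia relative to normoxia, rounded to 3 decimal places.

Il5/Actb (normoxia) = 507.7 / 6888 = 0.073708
Il5/Actb (hypoxia) = 13185 / 8999 = 1.4652
Fold change = 1.4652 / 0.073708 = 19.8780

19.878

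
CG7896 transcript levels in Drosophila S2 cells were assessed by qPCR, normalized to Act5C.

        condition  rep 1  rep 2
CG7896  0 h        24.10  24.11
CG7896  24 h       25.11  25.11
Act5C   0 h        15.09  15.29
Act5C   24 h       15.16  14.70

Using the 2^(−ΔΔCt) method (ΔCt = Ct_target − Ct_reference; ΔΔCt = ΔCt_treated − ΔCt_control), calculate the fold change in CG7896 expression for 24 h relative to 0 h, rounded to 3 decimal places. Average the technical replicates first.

0.416

Mean Ct: CG7896 0 h 24.105; CG7896 24 h 25.110; Act5C 0 h 15.190; Act5C 24 h 14.930
ΔCt(0 h) = 24.105 − 15.190 = 8.915
ΔCt(24 h) = 25.110 − 14.930 = 10.180
ΔΔCt = 10.180 − 8.915 = 1.265
Fold change = 2^(−1.265) = 0.4161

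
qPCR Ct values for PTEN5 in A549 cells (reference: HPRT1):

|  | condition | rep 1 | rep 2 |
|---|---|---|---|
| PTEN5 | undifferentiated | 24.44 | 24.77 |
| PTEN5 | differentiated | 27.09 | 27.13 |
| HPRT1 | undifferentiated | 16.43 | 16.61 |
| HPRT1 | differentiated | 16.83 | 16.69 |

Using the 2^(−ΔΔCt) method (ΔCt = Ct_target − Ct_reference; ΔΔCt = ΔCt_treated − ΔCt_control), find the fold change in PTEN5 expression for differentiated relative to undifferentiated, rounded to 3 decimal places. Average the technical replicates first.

0.208

Mean Ct: PTEN5 undifferentiated 24.605; PTEN5 differentiated 27.110; HPRT1 undifferentiated 16.520; HPRT1 differentiated 16.760
ΔCt(undifferentiated) = 24.605 − 16.520 = 8.085
ΔCt(differentiated) = 27.110 − 16.760 = 10.350
ΔΔCt = 10.350 − 8.085 = 2.265
Fold change = 2^(−2.265) = 0.2080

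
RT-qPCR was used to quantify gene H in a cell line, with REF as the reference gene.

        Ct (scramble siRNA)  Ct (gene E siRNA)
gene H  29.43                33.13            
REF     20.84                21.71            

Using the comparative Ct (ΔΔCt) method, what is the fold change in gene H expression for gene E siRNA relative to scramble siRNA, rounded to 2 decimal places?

ΔCt(scramble siRNA) = 29.430 − 20.840 = 8.590
ΔCt(gene E siRNA) = 33.130 − 21.710 = 11.420
ΔΔCt = 11.420 − 8.590 = 2.830
Fold change = 2^(−2.830) = 0.141

0.14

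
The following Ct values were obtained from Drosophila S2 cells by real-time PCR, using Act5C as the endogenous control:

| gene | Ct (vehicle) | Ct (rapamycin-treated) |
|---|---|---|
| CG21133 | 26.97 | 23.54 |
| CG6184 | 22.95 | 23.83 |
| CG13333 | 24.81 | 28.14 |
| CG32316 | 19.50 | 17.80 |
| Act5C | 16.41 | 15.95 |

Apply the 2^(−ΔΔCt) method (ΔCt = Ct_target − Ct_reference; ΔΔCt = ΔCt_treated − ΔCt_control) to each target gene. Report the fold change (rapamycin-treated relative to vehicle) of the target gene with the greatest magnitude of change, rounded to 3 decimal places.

CG21133: ΔΔCt = (23.54−15.95) − (26.97−16.41) = 7.59 − 10.56 = -2.97; fold change = 2^2.97 = 7.835
CG6184: ΔΔCt = (23.83−15.95) − (22.95−16.41) = 7.88 − 6.54 = 1.34; fold change = 2^-1.34 = 0.395
CG13333: ΔΔCt = (28.14−15.95) − (24.81−16.41) = 12.19 − 8.40 = 3.79; fold change = 2^-3.79 = 0.072
CG32316: ΔΔCt = (17.80−15.95) − (19.50−16.41) = 1.85 − 3.09 = -1.24; fold change = 2^1.24 = 2.362
CG13333 has the largest |ΔΔCt| = 3.79.

0.072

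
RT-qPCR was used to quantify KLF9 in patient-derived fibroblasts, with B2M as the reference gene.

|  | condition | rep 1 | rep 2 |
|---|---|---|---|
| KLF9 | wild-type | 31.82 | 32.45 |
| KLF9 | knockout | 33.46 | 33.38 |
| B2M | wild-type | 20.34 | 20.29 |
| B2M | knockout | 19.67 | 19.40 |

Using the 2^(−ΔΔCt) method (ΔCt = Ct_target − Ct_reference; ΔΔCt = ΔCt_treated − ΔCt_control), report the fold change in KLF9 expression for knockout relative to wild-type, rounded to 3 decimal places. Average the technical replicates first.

Mean Ct: KLF9 wild-type 32.135; KLF9 knockout 33.420; B2M wild-type 20.315; B2M knockout 19.535
ΔCt(wild-type) = 32.135 − 20.315 = 11.820
ΔCt(knockout) = 33.420 − 19.535 = 13.885
ΔΔCt = 13.885 − 11.820 = 2.065
Fold change = 2^(−2.065) = 0.2390

0.239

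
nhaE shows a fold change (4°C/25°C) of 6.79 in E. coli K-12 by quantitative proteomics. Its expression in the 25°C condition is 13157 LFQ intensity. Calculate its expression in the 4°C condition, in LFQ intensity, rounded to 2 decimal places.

4°C expression = 13157 × 6.79 = 89336.03

89336.03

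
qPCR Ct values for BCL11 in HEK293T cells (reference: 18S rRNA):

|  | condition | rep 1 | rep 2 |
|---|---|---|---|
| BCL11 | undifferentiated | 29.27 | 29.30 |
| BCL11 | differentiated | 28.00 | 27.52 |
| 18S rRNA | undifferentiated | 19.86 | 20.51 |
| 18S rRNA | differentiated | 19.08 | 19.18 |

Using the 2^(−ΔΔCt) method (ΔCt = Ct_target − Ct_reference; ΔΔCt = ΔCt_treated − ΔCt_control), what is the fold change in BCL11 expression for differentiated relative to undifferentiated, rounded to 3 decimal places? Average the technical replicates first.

Mean Ct: BCL11 undifferentiated 29.285; BCL11 differentiated 27.760; 18S rRNA undifferentiated 20.185; 18S rRNA differentiated 19.130
ΔCt(undifferentiated) = 29.285 − 20.185 = 9.100
ΔCt(differentiated) = 27.760 − 19.130 = 8.630
ΔΔCt = 8.630 − 9.100 = -0.470
Fold change = 2^(−(-0.470)) = 2^0.470 = 1.3851

1.385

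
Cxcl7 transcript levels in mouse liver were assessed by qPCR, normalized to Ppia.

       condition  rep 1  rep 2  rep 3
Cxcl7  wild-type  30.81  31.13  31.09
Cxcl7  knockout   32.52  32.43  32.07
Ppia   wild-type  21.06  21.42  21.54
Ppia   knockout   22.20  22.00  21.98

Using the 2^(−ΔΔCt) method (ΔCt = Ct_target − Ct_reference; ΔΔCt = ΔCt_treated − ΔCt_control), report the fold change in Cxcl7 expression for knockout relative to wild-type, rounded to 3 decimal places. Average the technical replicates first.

Mean Ct: Cxcl7 wild-type 31.010; Cxcl7 knockout 32.340; Ppia wild-type 21.340; Ppia knockout 22.060
ΔCt(wild-type) = 31.010 − 21.340 = 9.670
ΔCt(knockout) = 32.340 − 22.060 = 10.280
ΔΔCt = 10.280 − 9.670 = 0.610
Fold change = 2^(−0.610) = 0.6552

0.655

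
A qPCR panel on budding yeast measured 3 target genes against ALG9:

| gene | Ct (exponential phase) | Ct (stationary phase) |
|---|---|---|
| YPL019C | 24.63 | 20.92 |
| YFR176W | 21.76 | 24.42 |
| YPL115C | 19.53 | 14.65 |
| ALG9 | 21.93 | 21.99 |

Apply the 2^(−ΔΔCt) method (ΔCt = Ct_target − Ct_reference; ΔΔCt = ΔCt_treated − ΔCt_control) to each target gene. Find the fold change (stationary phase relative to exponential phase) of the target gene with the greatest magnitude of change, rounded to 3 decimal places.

30.696

YPL019C: ΔΔCt = (20.92−21.99) − (24.63−21.93) = -1.07 − 2.70 = -3.77; fold change = 2^3.77 = 13.642
YFR176W: ΔΔCt = (24.42−21.99) − (21.76−21.93) = 2.43 − (-0.17) = 2.60; fold change = 2^-2.60 = 0.165
YPL115C: ΔΔCt = (14.65−21.99) − (19.53−21.93) = -7.34 − (-2.40) = -4.94; fold change = 2^4.94 = 30.696
YPL115C has the largest |ΔΔCt| = 4.94.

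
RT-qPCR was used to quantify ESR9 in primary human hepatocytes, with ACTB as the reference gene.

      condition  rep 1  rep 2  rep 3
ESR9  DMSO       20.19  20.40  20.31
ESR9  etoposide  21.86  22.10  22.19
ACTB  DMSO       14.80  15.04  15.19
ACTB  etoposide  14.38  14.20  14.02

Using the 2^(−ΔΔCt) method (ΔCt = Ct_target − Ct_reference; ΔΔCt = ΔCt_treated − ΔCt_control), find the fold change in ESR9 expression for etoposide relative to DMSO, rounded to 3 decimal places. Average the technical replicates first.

Mean Ct: ESR9 DMSO 20.300; ESR9 etoposide 22.050; ACTB DMSO 15.010; ACTB etoposide 14.200
ΔCt(DMSO) = 20.300 − 15.010 = 5.290
ΔCt(etoposide) = 22.050 − 14.200 = 7.850
ΔΔCt = 7.850 − 5.290 = 2.560
Fold change = 2^(−2.560) = 0.1696

0.170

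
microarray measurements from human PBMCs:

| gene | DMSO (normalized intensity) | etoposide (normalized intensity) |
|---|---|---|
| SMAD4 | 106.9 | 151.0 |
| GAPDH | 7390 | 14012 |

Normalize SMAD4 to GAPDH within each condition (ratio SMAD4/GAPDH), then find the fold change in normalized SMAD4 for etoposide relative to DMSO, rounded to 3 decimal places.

SMAD4/GAPDH (DMSO) = 106.9 / 7390 = 0.014465
SMAD4/GAPDH (etoposide) = 151.0 / 14012 = 0.010776
Fold change = 0.010776 / 0.014465 = 0.7450

0.745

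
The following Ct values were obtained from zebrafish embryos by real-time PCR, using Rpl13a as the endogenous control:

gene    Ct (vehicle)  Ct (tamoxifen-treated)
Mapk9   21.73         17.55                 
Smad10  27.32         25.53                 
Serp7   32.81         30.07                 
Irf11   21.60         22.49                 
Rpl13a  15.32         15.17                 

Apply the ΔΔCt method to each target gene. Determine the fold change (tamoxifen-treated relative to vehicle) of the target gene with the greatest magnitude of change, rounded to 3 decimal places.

16.336

Mapk9: ΔΔCt = (17.55−15.17) − (21.73−15.32) = 2.38 − 6.41 = -4.03; fold change = 2^4.03 = 16.336
Smad10: ΔΔCt = (25.53−15.17) − (27.32−15.32) = 10.36 − 12.00 = -1.64; fold change = 2^1.64 = 3.117
Serp7: ΔΔCt = (30.07−15.17) − (32.81−15.32) = 14.90 − 17.49 = -2.59; fold change = 2^2.59 = 6.021
Irf11: ΔΔCt = (22.49−15.17) − (21.60−15.32) = 7.32 − 6.28 = 1.04; fold change = 2^-1.04 = 0.486
Mapk9 has the largest |ΔΔCt| = 4.03.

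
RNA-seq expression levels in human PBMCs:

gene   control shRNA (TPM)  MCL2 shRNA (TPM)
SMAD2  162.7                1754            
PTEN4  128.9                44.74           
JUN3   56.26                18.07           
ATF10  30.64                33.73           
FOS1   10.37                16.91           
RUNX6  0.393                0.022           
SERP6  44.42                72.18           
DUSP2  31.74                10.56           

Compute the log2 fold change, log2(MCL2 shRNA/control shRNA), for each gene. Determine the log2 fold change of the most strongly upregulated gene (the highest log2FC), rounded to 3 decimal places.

log2(1754/162.7) = 3.430  (SMAD2)
log2(44.74/128.9) = -1.527  (PTEN4)
log2(18.07/56.26) = -1.639  (JUN3)
log2(33.73/30.64) = 0.139  (ATF10)
log2(16.91/10.37) = 0.705  (FOS1)
log2(0.022/0.393) = -4.159  (RUNX6)
log2(72.18/44.42) = 0.700  (SERP6)
log2(10.56/31.74) = -1.588  (DUSP2)
SMAD2 is most strongly upregulated.

3.430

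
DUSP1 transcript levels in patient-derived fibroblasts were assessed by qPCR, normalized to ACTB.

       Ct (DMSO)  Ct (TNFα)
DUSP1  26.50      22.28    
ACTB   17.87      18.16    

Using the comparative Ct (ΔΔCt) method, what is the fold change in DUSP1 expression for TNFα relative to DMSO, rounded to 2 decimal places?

22.78

ΔCt(DMSO) = 26.500 − 17.870 = 8.630
ΔCt(TNFα) = 22.280 − 18.160 = 4.120
ΔΔCt = 4.120 − 8.630 = -4.510
Fold change = 2^(−(-4.510)) = 2^4.510 = 22.785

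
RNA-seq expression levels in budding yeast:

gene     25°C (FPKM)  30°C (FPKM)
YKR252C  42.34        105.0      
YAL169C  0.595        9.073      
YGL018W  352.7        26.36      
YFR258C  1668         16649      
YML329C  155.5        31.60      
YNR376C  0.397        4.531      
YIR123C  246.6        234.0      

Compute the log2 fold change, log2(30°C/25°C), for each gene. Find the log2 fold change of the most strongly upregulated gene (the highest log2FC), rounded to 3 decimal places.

log2(105.0/42.34) = 1.310  (YKR252C)
log2(9.073/0.595) = 3.931  (YAL169C)
log2(26.36/352.7) = -3.742  (YGL018W)
log2(16649/1668) = 3.319  (YFR258C)
log2(31.60/155.5) = -2.299  (YML329C)
log2(4.531/0.397) = 3.513  (YNR376C)
log2(234.0/246.6) = -0.076  (YIR123C)
YAL169C is most strongly upregulated.

3.931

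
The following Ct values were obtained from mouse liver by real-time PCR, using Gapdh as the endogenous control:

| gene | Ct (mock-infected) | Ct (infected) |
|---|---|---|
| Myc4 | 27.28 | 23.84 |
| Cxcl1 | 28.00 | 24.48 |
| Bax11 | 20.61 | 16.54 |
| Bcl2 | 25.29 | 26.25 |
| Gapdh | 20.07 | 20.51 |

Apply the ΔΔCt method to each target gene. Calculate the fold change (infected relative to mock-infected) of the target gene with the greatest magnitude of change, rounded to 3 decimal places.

22.785

Myc4: ΔΔCt = (23.84−20.51) − (27.28−20.07) = 3.33 − 7.21 = -3.88; fold change = 2^3.88 = 14.723
Cxcl1: ΔΔCt = (24.48−20.51) − (28.00−20.07) = 3.97 − 7.93 = -3.96; fold change = 2^3.96 = 15.562
Bax11: ΔΔCt = (16.54−20.51) − (20.61−20.07) = -3.97 − 0.54 = -4.51; fold change = 2^4.51 = 22.785
Bcl2: ΔΔCt = (26.25−20.51) − (25.29−20.07) = 5.74 − 5.22 = 0.52; fold change = 2^-0.52 = 0.697
Bax11 has the largest |ΔΔCt| = 4.51.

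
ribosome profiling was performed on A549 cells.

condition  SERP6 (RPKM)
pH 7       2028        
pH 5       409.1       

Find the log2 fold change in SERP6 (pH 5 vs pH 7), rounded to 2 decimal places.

Fold change = 409.1 / 2028 = 0.2017
log2(0.2017) = -2.310

-2.31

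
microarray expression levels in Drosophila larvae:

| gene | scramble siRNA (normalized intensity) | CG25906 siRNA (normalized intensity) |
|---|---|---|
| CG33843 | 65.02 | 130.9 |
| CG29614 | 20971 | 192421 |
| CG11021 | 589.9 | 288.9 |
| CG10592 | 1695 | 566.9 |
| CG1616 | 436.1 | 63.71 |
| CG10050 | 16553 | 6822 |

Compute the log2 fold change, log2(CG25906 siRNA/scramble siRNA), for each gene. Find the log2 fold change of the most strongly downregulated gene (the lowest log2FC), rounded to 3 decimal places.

log2(130.9/65.02) = 1.010  (CG33843)
log2(192421/20971) = 3.198  (CG29614)
log2(288.9/589.9) = -1.030  (CG11021)
log2(566.9/1695) = -1.580  (CG10592)
log2(63.71/436.1) = -2.775  (CG1616)
log2(6822/16553) = -1.279  (CG10050)
CG1616 is most strongly downregulated.

-2.775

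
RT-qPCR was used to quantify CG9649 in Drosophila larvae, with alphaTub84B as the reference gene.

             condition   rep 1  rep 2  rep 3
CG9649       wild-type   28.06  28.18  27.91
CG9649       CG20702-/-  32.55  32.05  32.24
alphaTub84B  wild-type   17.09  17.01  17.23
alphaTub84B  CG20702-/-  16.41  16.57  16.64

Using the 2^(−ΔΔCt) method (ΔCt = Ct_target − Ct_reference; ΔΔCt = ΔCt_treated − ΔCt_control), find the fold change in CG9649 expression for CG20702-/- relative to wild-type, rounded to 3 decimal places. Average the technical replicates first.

0.036

Mean Ct: CG9649 wild-type 28.050; CG9649 CG20702-/- 32.280; alphaTub84B wild-type 17.110; alphaTub84B CG20702-/- 16.540
ΔCt(wild-type) = 28.050 − 17.110 = 10.940
ΔCt(CG20702-/-) = 32.280 − 16.540 = 15.740
ΔΔCt = 15.740 − 10.940 = 4.800
Fold change = 2^(−4.800) = 0.0359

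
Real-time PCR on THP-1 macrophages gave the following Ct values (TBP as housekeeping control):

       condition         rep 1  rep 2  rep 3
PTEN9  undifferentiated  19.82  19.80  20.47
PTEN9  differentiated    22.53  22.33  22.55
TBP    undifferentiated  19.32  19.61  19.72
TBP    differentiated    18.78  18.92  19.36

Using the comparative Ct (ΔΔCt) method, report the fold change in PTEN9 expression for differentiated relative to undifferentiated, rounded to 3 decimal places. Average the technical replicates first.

Mean Ct: PTEN9 undifferentiated 20.030; PTEN9 differentiated 22.470; TBP undifferentiated 19.550; TBP differentiated 19.020
ΔCt(undifferentiated) = 20.030 − 19.550 = 0.480
ΔCt(differentiated) = 22.470 − 19.020 = 3.450
ΔΔCt = 3.450 − 0.480 = 2.970
Fold change = 2^(−2.970) = 0.1276

0.128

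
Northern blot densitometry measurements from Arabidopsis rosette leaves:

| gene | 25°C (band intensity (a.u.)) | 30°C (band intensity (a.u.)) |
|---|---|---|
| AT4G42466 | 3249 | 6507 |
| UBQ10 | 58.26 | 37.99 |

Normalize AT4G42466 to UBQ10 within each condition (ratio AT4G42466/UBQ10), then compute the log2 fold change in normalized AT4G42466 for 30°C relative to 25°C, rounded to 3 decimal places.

AT4G42466/UBQ10 (25°C) = 3249 / 58.26 = 55.767
AT4G42466/UBQ10 (30°C) = 6507 / 37.99 = 171.28
Fold change = 171.28 / 55.767 = 3.0714
log2(3.0714) = 1.6189

1.619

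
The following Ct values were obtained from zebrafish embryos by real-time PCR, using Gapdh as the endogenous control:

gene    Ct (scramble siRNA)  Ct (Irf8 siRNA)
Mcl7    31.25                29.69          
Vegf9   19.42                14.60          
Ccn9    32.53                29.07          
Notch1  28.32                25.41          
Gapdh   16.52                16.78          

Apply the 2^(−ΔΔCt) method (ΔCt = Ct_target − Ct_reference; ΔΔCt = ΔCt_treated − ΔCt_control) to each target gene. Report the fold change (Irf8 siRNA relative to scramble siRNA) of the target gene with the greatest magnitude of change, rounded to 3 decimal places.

Mcl7: ΔΔCt = (29.69−16.78) − (31.25−16.52) = 12.91 − 14.73 = -1.82; fold change = 2^1.82 = 3.531
Vegf9: ΔΔCt = (14.60−16.78) − (19.42−16.52) = -2.18 − 2.90 = -5.08; fold change = 2^5.08 = 33.825
Ccn9: ΔΔCt = (29.07−16.78) − (32.53−16.52) = 12.29 − 16.01 = -3.72; fold change = 2^3.72 = 13.177
Notch1: ΔΔCt = (25.41−16.78) − (28.32−16.52) = 8.63 − 11.80 = -3.17; fold change = 2^3.17 = 9.000
Vegf9 has the largest |ΔΔCt| = 5.08.

33.825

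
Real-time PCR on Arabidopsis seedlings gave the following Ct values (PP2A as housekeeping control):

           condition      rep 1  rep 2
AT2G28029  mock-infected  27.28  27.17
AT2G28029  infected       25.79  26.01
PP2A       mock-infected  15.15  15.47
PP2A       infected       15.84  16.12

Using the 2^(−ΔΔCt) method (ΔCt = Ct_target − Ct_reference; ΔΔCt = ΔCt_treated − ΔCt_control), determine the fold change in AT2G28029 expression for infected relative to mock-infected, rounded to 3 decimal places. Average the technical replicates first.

Mean Ct: AT2G28029 mock-infected 27.225; AT2G28029 infected 25.900; PP2A mock-infected 15.310; PP2A infected 15.980
ΔCt(mock-infected) = 27.225 − 15.310 = 11.915
ΔCt(infected) = 25.900 − 15.980 = 9.920
ΔΔCt = 9.920 − 11.915 = -1.995
Fold change = 2^(−(-1.995)) = 2^1.995 = 3.9862

3.986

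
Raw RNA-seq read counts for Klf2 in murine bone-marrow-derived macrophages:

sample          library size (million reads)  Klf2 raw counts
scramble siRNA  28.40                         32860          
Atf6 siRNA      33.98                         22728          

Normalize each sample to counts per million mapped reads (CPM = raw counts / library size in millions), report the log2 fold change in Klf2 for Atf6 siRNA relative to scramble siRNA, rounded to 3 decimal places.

CPM(scramble siRNA) = 32860 / 28.40 = 1157.0423
CPM(Atf6 siRNA) = 22728 / 33.98 = 668.8640
Fold change = 668.8640 / 1157.0423 = 0.57808
log2(0.57808) = -0.7907

-0.791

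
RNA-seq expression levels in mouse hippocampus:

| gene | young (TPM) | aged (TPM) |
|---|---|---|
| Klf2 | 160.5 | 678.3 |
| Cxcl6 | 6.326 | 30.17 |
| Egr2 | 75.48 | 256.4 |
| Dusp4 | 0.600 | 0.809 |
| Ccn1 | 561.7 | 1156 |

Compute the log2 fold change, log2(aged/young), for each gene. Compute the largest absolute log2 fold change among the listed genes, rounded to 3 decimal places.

2.254

log2(678.3/160.5) = 2.079  (Klf2)
log2(30.17/6.326) = 2.254  (Cxcl6)
log2(256.4/75.48) = 1.764  (Egr2)
log2(0.809/0.600) = 0.431  (Dusp4)
log2(1156/561.7) = 1.041  (Ccn1)
The largest magnitude belongs to Cxcl6.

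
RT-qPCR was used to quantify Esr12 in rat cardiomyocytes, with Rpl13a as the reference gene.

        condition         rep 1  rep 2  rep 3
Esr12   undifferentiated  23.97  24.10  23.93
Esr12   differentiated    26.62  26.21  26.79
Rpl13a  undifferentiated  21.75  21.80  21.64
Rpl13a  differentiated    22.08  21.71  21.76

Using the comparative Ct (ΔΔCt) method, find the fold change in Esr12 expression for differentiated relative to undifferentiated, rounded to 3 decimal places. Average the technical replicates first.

Mean Ct: Esr12 undifferentiated 24.000; Esr12 differentiated 26.540; Rpl13a undifferentiated 21.730; Rpl13a differentiated 21.850
ΔCt(undifferentiated) = 24.000 − 21.730 = 2.270
ΔCt(differentiated) = 26.540 − 21.850 = 4.690
ΔΔCt = 4.690 − 2.270 = 2.420
Fold change = 2^(−2.420) = 0.1869

0.187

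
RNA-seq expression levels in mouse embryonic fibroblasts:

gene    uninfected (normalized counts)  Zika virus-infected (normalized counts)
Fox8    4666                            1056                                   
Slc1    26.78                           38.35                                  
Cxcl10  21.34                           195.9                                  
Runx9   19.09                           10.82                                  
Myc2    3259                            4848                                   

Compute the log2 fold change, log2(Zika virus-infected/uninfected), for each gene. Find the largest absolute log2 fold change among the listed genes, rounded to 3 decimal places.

3.198

log2(1056/4666) = -2.144  (Fox8)
log2(38.35/26.78) = 0.518  (Slc1)
log2(195.9/21.34) = 3.198  (Cxcl10)
log2(10.82/19.09) = -0.819  (Runx9)
log2(4848/3259) = 0.573  (Myc2)
The largest magnitude belongs to Cxcl10.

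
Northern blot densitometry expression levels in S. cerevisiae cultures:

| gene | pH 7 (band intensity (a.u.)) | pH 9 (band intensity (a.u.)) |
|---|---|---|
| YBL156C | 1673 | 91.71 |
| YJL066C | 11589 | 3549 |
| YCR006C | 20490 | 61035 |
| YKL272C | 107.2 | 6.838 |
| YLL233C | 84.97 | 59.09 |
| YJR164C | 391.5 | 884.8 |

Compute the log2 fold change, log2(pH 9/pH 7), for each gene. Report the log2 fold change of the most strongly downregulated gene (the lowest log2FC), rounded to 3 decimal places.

-4.189

log2(91.71/1673) = -4.189  (YBL156C)
log2(3549/11589) = -1.707  (YJL066C)
log2(61035/20490) = 1.575  (YCR006C)
log2(6.838/107.2) = -3.971  (YKL272C)
log2(59.09/84.97) = -0.524  (YLL233C)
log2(884.8/391.5) = 1.176  (YJR164C)
YBL156C is most strongly downregulated.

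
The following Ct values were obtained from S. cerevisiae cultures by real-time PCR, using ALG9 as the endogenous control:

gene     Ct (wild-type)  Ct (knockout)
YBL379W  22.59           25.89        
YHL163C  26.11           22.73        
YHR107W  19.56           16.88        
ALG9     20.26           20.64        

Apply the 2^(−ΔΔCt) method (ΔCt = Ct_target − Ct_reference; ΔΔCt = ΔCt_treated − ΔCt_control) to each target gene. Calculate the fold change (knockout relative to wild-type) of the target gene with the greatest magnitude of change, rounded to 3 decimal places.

YBL379W: ΔΔCt = (25.89−20.64) − (22.59−20.26) = 5.25 − 2.33 = 2.92; fold change = 2^-2.92 = 0.132
YHL163C: ΔΔCt = (22.73−20.64) − (26.11−20.26) = 2.09 − 5.85 = -3.76; fold change = 2^3.76 = 13.548
YHR107W: ΔΔCt = (16.88−20.64) − (19.56−20.26) = -3.76 − (-0.70) = -3.06; fold change = 2^3.06 = 8.340
YHL163C has the largest |ΔΔCt| = 3.76.

13.548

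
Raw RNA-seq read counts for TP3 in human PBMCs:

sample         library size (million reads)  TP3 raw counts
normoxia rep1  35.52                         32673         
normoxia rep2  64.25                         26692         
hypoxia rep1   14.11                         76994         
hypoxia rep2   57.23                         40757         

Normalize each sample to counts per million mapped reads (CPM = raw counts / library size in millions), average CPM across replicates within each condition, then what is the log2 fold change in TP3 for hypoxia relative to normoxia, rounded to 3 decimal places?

CPM(normoxia rep1) = 32673 / 35.52 = 919.8480
CPM(normoxia rep2) = 26692 / 64.25 = 415.4397
CPM(hypoxia rep1) = 76994 / 14.11 = 5456.6974
CPM(hypoxia rep2) = 40757 / 57.23 = 712.1615
mean CPM(normoxia) = 667.6438; mean CPM(hypoxia) = 3084.4294
Fold change = 3084.4294 / 667.6438 = 4.61987
log2(4.61987) = 2.2079

2.208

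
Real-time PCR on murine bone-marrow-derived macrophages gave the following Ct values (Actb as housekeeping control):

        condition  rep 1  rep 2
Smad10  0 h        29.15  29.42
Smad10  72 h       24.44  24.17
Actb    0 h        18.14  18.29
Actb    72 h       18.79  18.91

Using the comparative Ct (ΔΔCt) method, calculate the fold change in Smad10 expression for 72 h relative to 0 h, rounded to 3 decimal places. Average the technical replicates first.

Mean Ct: Smad10 0 h 29.285; Smad10 72 h 24.305; Actb 0 h 18.215; Actb 72 h 18.850
ΔCt(0 h) = 29.285 − 18.215 = 11.070
ΔCt(72 h) = 24.305 − 18.850 = 5.455
ΔΔCt = 5.455 − 11.070 = -5.615
Fold change = 2^(−(-5.615)) = 2^5.615 = 49.0099

49.010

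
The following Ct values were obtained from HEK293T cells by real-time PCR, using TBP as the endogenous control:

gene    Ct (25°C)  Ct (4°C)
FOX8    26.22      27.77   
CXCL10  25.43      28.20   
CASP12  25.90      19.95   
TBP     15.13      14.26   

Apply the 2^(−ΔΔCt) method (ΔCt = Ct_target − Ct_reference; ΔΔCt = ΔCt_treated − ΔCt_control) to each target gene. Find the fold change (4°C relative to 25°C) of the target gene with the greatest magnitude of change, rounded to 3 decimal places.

33.825

FOX8: ΔΔCt = (27.77−14.26) − (26.22−15.13) = 13.51 − 11.09 = 2.42; fold change = 2^-2.42 = 0.187
CXCL10: ΔΔCt = (28.20−14.26) − (25.43−15.13) = 13.94 − 10.30 = 3.64; fold change = 2^-3.64 = 0.080
CASP12: ΔΔCt = (19.95−14.26) − (25.90−15.13) = 5.69 − 10.77 = -5.08; fold change = 2^5.08 = 33.825
CASP12 has the largest |ΔΔCt| = 5.08.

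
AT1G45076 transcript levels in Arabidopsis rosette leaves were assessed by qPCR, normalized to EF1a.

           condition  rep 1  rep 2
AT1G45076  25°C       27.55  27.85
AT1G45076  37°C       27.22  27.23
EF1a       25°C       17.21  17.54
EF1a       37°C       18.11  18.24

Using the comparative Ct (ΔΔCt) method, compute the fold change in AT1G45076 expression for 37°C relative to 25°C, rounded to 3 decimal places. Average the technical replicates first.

2.420

Mean Ct: AT1G45076 25°C 27.700; AT1G45076 37°C 27.225; EF1a 25°C 17.375; EF1a 37°C 18.175
ΔCt(25°C) = 27.700 − 17.375 = 10.325
ΔCt(37°C) = 27.225 − 18.175 = 9.050
ΔΔCt = 9.050 − 10.325 = -1.275
Fold change = 2^(−(-1.275)) = 2^1.275 = 2.4200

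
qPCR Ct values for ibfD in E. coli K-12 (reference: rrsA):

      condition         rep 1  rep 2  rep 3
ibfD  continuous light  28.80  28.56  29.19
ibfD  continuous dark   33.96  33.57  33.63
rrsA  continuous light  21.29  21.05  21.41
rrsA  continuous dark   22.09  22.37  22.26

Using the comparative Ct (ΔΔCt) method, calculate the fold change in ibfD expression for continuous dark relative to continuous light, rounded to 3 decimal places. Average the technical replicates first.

0.068

Mean Ct: ibfD continuous light 28.850; ibfD continuous dark 33.720; rrsA continuous light 21.250; rrsA continuous dark 22.240
ΔCt(continuous light) = 28.850 − 21.250 = 7.600
ΔCt(continuous dark) = 33.720 − 22.240 = 11.480
ΔΔCt = 11.480 − 7.600 = 3.880
Fold change = 2^(−3.880) = 0.0679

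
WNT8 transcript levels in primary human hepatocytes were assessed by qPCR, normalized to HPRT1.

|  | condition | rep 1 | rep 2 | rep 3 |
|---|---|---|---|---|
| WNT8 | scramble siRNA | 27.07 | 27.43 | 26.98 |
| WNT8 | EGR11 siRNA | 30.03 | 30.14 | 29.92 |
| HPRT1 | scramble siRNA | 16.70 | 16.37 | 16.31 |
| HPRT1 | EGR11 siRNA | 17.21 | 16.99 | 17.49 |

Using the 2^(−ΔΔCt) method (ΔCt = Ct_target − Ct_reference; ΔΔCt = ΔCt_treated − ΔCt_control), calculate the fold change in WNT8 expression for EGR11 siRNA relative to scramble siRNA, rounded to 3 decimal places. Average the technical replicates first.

Mean Ct: WNT8 scramble siRNA 27.160; WNT8 EGR11 siRNA 30.030; HPRT1 scramble siRNA 16.460; HPRT1 EGR11 siRNA 17.230
ΔCt(scramble siRNA) = 27.160 − 16.460 = 10.700
ΔCt(EGR11 siRNA) = 30.030 − 17.230 = 12.800
ΔΔCt = 12.800 − 10.700 = 2.100
Fold change = 2^(−2.100) = 0.2333

0.233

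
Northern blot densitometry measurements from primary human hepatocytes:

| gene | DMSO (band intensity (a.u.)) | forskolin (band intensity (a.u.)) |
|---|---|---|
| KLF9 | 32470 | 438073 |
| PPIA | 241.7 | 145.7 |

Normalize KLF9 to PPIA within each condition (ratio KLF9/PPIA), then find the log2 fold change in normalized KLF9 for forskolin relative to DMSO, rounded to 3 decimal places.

KLF9/PPIA (DMSO) = 32470 / 241.7 = 134.34
KLF9/PPIA (forskolin) = 438073 / 145.7 = 3006.7
Fold change = 3006.7 / 134.34 = 22.3811
log2(22.3811) = 4.4842

4.484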